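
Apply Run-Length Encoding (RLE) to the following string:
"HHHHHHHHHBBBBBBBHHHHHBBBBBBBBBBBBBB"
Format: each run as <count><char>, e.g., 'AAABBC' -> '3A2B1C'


Scanning runs left to right:
  i=0: run of 'H' x 9 -> '9H'
  i=9: run of 'B' x 7 -> '7B'
  i=16: run of 'H' x 5 -> '5H'
  i=21: run of 'B' x 14 -> '14B'

RLE = 9H7B5H14B


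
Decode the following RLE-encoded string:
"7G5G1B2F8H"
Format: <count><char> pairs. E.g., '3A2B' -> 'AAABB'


Expanding each <count><char> pair:
  7G -> 'GGGGGGG'
  5G -> 'GGGGG'
  1B -> 'B'
  2F -> 'FF'
  8H -> 'HHHHHHHH'

Decoded = GGGGGGGGGGGGBFFHHHHHHHH


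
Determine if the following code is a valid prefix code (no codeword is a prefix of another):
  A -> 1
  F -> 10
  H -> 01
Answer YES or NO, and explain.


Checking each pair (does one codeword prefix another?):
  A='1' vs F='10': prefix -- VIOLATION

NO -- this is NOT a valid prefix code. A (1) is a prefix of F (10).


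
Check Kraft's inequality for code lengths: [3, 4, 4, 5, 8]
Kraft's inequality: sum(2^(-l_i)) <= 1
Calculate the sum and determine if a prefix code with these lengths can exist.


Sum = 2^(-3) + 2^(-4) + 2^(-4) + 2^(-5) + 2^(-8)
    = 0.125 + 0.0625 + 0.0625 + 0.03125 + 0.00390625
    = 73/256 = 0.28515625
Since 0.28515625 <= 1, Kraft's inequality IS satisfied.
A prefix code with these lengths CAN exist.

Kraft sum = 0.28515625. Satisfied.


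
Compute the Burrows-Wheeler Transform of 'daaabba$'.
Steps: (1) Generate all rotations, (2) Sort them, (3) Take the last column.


Rotations (sorted):
  0: $daaabba -> last char: a
  1: a$daaabb -> last char: b
  2: aaabba$d -> last char: d
  3: aabba$da -> last char: a
  4: abba$daa -> last char: a
  5: ba$daaab -> last char: b
  6: bba$daaa -> last char: a
  7: daaabba$ -> last char: $


BWT = abdaaba$


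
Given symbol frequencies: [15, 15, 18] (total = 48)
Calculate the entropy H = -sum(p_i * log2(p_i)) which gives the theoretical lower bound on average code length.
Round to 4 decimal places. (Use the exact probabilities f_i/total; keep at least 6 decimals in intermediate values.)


Per-symbol terms -p_i * log2(p_i) with p_i = f_i/48:
  p = 15/48 = 0.312500: log2(p) = -1.678072, -p*log2(p) = 0.524397
  p = 15/48 = 0.312500: log2(p) = -1.678072, -p*log2(p) = 0.524397
  p = 18/48 = 0.375000: log2(p) = -1.415037, -p*log2(p) = 0.530639
H = 0.524397 + 0.524397 + 0.530639 = 1.579433

H = 1.5794 bits/symbol


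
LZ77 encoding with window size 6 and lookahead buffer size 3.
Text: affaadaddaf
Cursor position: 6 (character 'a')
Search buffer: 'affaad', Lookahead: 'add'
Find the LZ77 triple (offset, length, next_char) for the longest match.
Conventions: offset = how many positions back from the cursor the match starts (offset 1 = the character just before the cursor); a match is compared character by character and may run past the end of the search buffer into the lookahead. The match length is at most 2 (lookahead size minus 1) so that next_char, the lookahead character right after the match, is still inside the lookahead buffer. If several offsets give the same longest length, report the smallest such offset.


Try each offset into the search buffer:
  offset=1 (pos 5, char 'd'): match length 0
  offset=2 (pos 4, char 'a'): match length 2
  offset=3 (pos 3, char 'a'): match length 1
  offset=4 (pos 2, char 'f'): match length 0
  offset=5 (pos 1, char 'f'): match length 0
  offset=6 (pos 0, char 'a'): match length 1
Longest match has length 2 at offset 2.
next_char = character at position 6 + 2 = 8 -> 'd'

Best match: offset=2, length=2 (matching 'ad' starting at position 4)
LZ77 triple: (2, 2, 'd')


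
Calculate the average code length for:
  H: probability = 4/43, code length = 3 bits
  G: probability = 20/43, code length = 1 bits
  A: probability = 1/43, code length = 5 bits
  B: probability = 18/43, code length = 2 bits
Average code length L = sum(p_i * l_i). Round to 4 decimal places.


Weighted contributions p_i * l_i:
  H: (4/43) * 3 = 12/43
  G: (20/43) * 1 = 20/43
  A: (1/43) * 5 = 5/43
  B: (18/43) * 2 = 36/43
Sum = (12 + 20 + 5 + 36)/43 = 73/43

L = 73/43 = 1.6977 bits/symbol


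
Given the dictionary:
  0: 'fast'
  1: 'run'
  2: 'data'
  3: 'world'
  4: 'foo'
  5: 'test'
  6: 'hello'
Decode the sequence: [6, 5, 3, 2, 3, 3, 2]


Look up each index in the dictionary:
  6 -> 'hello'
  5 -> 'test'
  3 -> 'world'
  2 -> 'data'
  3 -> 'world'
  3 -> 'world'
  2 -> 'data'

Decoded: "hello test world data world world data"


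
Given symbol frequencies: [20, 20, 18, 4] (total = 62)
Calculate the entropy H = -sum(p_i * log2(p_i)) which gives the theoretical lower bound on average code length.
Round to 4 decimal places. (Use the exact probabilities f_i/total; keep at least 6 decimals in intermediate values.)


Per-symbol terms -p_i * log2(p_i) with p_i = f_i/62:
  p = 20/62 = 0.322581: log2(p) = -1.632268, -p*log2(p) = 0.526538
  p = 20/62 = 0.322581: log2(p) = -1.632268, -p*log2(p) = 0.526538
  p = 18/62 = 0.290323: log2(p) = -1.784271, -p*log2(p) = 0.518014
  p = 4/62 = 0.064516: log2(p) = -3.954196, -p*log2(p) = 0.255109
H = 0.526538 + 0.526538 + 0.518014 + 0.255109 = 1.826199

H = 1.8262 bits/symbol


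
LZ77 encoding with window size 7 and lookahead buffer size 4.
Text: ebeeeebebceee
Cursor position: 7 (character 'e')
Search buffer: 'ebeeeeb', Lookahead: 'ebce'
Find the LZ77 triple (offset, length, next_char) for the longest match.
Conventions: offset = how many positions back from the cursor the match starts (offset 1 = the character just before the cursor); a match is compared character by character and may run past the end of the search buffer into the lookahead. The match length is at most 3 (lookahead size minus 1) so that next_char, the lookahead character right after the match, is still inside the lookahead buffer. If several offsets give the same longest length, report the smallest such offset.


Try each offset into the search buffer:
  offset=1 (pos 6, char 'b'): match length 0
  offset=2 (pos 5, char 'e'): match length 2
  offset=3 (pos 4, char 'e'): match length 1
  offset=4 (pos 3, char 'e'): match length 1
  offset=5 (pos 2, char 'e'): match length 1
  offset=6 (pos 1, char 'b'): match length 0
  offset=7 (pos 0, char 'e'): match length 2
Longest match has length 2, found at offsets 2, 7; take the smallest, offset 2.
next_char = character at position 7 + 2 = 9 -> 'c'

Best match: offset=2, length=2 (matching 'eb' starting at position 5)
LZ77 triple: (2, 2, 'c')


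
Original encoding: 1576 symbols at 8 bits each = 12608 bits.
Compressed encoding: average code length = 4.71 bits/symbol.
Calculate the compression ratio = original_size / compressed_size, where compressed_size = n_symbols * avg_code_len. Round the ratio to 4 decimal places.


original_size = n_symbols * orig_bits = 1576 * 8 = 12608 bits
compressed_size = n_symbols * avg_code_len = 1576 * 4.71 = 7422.96 bits
ratio = original_size / compressed_size = 12608 / 7422.96 = 1.6985

Compression ratio = 1.6985


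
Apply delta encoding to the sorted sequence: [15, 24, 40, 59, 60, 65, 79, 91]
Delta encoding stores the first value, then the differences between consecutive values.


First value: 15
Deltas:
  24 - 15 = 9
  40 - 24 = 16
  59 - 40 = 19
  60 - 59 = 1
  65 - 60 = 5
  79 - 65 = 14
  91 - 79 = 12


Delta encoded: [15, 9, 16, 19, 1, 5, 14, 12]


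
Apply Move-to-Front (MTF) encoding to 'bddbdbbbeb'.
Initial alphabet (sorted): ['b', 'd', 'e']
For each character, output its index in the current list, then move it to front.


MTF encoding:
'b': index 0 in ['b', 'd', 'e'] -> ['b', 'd', 'e']
'd': index 1 in ['b', 'd', 'e'] -> ['d', 'b', 'e']
'd': index 0 in ['d', 'b', 'e'] -> ['d', 'b', 'e']
'b': index 1 in ['d', 'b', 'e'] -> ['b', 'd', 'e']
'd': index 1 in ['b', 'd', 'e'] -> ['d', 'b', 'e']
'b': index 1 in ['d', 'b', 'e'] -> ['b', 'd', 'e']
'b': index 0 in ['b', 'd', 'e'] -> ['b', 'd', 'e']
'b': index 0 in ['b', 'd', 'e'] -> ['b', 'd', 'e']
'e': index 2 in ['b', 'd', 'e'] -> ['e', 'b', 'd']
'b': index 1 in ['e', 'b', 'd'] -> ['b', 'e', 'd']


Output: [0, 1, 0, 1, 1, 1, 0, 0, 2, 1]


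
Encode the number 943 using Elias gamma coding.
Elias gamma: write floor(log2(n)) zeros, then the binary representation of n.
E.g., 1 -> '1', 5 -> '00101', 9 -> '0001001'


num_bits = floor(log2(943)) + 1 = 10
leading_zeros = num_bits - 1 = 9
binary(943) = 1110101111

Elias gamma(943) = '000000000' + '1110101111' = 0000000001110101111 (19 bits)


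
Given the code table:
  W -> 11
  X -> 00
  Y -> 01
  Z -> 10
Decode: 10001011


Decoding:
10 -> Z
00 -> X
10 -> Z
11 -> W


Result: ZXZW


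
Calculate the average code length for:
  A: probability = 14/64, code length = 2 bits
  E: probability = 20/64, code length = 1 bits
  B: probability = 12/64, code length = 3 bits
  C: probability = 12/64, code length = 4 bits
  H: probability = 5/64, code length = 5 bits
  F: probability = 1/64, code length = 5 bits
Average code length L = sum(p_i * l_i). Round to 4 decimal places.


Weighted contributions p_i * l_i:
  A: (14/64) * 2 = 28/64
  E: (20/64) * 1 = 20/64
  B: (12/64) * 3 = 36/64
  C: (12/64) * 4 = 48/64
  H: (5/64) * 5 = 25/64
  F: (1/64) * 5 = 5/64
Sum = (28 + 20 + 36 + 48 + 25 + 5)/64 = 162/64

L = 162/64 = 2.5313 bits/symbol


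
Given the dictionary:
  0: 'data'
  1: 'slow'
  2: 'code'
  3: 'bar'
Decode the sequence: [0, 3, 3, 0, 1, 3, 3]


Look up each index in the dictionary:
  0 -> 'data'
  3 -> 'bar'
  3 -> 'bar'
  0 -> 'data'
  1 -> 'slow'
  3 -> 'bar'
  3 -> 'bar'

Decoded: "data bar bar data slow bar bar"


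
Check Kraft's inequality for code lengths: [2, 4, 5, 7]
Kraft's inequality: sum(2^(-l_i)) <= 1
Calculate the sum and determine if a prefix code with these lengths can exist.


Sum = 2^(-2) + 2^(-4) + 2^(-5) + 2^(-7)
    = 0.25 + 0.0625 + 0.03125 + 0.0078125
    = 45/128 = 0.3515625
Since 0.3515625 <= 1, Kraft's inequality IS satisfied.
A prefix code with these lengths CAN exist.

Kraft sum = 0.3515625. Satisfied.


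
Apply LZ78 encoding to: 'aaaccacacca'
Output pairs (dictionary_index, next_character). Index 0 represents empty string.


LZ78 encoding steps:
Dictionary: {0: ''}
Step 1: w='' (idx 0), next='a' -> output (0, 'a'), add 'a' as idx 1
Step 2: w='a' (idx 1), next='a' -> output (1, 'a'), add 'aa' as idx 2
Step 3: w='' (idx 0), next='c' -> output (0, 'c'), add 'c' as idx 3
Step 4: w='c' (idx 3), next='a' -> output (3, 'a'), add 'ca' as idx 4
Step 5: w='ca' (idx 4), next='c' -> output (4, 'c'), add 'cac' as idx 5
Step 6: w='ca' (idx 4), end of input -> output (4, '')


Encoded: [(0, 'a'), (1, 'a'), (0, 'c'), (3, 'a'), (4, 'c'), (4, '')]


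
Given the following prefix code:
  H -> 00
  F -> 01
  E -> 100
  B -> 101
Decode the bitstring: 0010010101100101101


Decoding step by step:
Bits 00 -> H
Bits 100 -> E
Bits 101 -> B
Bits 01 -> F
Bits 100 -> E
Bits 101 -> B
Bits 101 -> B


Decoded message: HEBFEBB


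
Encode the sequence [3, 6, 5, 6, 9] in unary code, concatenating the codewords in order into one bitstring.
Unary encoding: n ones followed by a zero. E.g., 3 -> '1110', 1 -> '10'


Encode each number as n ones followed by a terminating 0:
  3 -> 1110 (4 bits)
  6 -> 1111110 (7 bits)
  5 -> 111110 (6 bits)
  6 -> 1111110 (7 bits)
  9 -> 1111111110 (10 bits)
Total length = 4 + 7 + 6 + 7 + 10 = 34 bits.

Unary([3, 6, 5, 6, 9]) = 1110111111011111011111101111111110 (34 bits)


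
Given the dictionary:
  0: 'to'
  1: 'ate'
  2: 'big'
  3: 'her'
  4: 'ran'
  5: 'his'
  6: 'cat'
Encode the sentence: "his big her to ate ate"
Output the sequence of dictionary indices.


Look up each word in the dictionary:
  'his' -> 5
  'big' -> 2
  'her' -> 3
  'to' -> 0
  'ate' -> 1
  'ate' -> 1

Encoded: [5, 2, 3, 0, 1, 1]


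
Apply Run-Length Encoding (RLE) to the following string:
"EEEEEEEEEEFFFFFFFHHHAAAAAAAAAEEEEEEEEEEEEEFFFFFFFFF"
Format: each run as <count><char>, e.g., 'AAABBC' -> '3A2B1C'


Scanning runs left to right:
  i=0: run of 'E' x 10 -> '10E'
  i=10: run of 'F' x 7 -> '7F'
  i=17: run of 'H' x 3 -> '3H'
  i=20: run of 'A' x 9 -> '9A'
  i=29: run of 'E' x 13 -> '13E'
  i=42: run of 'F' x 9 -> '9F'

RLE = 10E7F3H9A13E9F


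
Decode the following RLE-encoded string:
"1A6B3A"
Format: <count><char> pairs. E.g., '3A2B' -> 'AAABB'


Expanding each <count><char> pair:
  1A -> 'A'
  6B -> 'BBBBBB'
  3A -> 'AAA'

Decoded = ABBBBBBAAA


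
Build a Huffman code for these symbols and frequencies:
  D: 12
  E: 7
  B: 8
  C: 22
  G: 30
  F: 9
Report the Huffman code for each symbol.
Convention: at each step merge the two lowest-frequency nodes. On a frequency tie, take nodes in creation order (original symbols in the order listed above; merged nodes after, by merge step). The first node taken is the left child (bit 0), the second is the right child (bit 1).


Huffman tree construction:
Step 1: Merge E(7) + B(8) = 15
Step 2: Merge F(9) + D(12) = 21
Step 3: Merge (E+B)(15) + (F+D)(21) = 36
Step 4: Merge C(22) + G(30) = 52
Step 5: Merge ((E+B)+(F+D))(36) + (C+G)(52) = 88
Read each symbol's code off the tree from the root (left child = 0, right child = 1).

Codes:
  D: 011 (length 3)
  E: 000 (length 3)
  B: 001 (length 3)
  C: 10 (length 2)
  G: 11 (length 2)
  F: 010 (length 3)
Average code length: 212/88 = 2.4091 bits/symbol


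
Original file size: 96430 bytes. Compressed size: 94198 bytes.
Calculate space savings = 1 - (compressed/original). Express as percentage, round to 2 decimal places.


ratio = compressed/original = 94198/96430 = 0.976854
savings = 1 - ratio = 1 - 0.976854 = 0.023146
as a percentage: 0.023146 * 100 = 2.31%

Space savings = 1 - 94198/96430 = 2.31%


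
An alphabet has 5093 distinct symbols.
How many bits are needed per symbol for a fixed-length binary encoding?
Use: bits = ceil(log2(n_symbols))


log2(5093) = 12.3143
Bracket: 2^12 = 4096 < 5093 <= 2^13 = 8192
So ceil(log2(5093)) = 13

bits = ceil(log2(5093)) = ceil(12.3143) = 13 bits


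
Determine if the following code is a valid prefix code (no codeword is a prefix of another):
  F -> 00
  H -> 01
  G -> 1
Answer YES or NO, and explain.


Checking each pair (does one codeword prefix another?):
  F='00' vs H='01': no prefix
  F='00' vs G='1': no prefix
  H='01' vs F='00': no prefix
  H='01' vs G='1': no prefix
  G='1' vs F='00': no prefix
  G='1' vs H='01': no prefix
No violation found over all pairs.

YES -- this is a valid prefix code. No codeword is a prefix of any other codeword.


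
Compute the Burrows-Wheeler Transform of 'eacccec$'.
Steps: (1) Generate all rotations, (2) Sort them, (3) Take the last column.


Rotations (sorted):
  0: $eacccec -> last char: c
  1: acccec$e -> last char: e
  2: c$eaccce -> last char: e
  3: cccec$ea -> last char: a
  4: ccec$eac -> last char: c
  5: cec$eacc -> last char: c
  6: eacccec$ -> last char: $
  7: ec$eaccc -> last char: c


BWT = ceeacc$c


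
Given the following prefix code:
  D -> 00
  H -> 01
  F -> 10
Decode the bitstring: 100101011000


Decoding step by step:
Bits 10 -> F
Bits 01 -> H
Bits 01 -> H
Bits 01 -> H
Bits 10 -> F
Bits 00 -> D


Decoded message: FHHHFD


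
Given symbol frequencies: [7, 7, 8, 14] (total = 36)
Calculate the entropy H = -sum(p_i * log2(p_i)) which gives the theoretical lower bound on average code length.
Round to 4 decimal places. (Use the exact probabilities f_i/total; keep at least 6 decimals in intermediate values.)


Per-symbol terms -p_i * log2(p_i) with p_i = f_i/36:
  p = 7/36 = 0.194444: log2(p) = -2.362570, -p*log2(p) = 0.459389
  p = 7/36 = 0.194444: log2(p) = -2.362570, -p*log2(p) = 0.459389
  p = 8/36 = 0.222222: log2(p) = -2.169925, -p*log2(p) = 0.482206
  p = 14/36 = 0.388889: log2(p) = -1.362570, -p*log2(p) = 0.529888
H = 0.459389 + 0.459389 + 0.482206 + 0.529888 = 1.930872

H = 1.9309 bits/symbol


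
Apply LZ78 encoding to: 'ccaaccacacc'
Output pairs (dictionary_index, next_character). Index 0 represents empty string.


LZ78 encoding steps:
Dictionary: {0: ''}
Step 1: w='' (idx 0), next='c' -> output (0, 'c'), add 'c' as idx 1
Step 2: w='c' (idx 1), next='a' -> output (1, 'a'), add 'ca' as idx 2
Step 3: w='' (idx 0), next='a' -> output (0, 'a'), add 'a' as idx 3
Step 4: w='c' (idx 1), next='c' -> output (1, 'c'), add 'cc' as idx 4
Step 5: w='a' (idx 3), next='c' -> output (3, 'c'), add 'ac' as idx 5
Step 6: w='ac' (idx 5), next='c' -> output (5, 'c'), add 'acc' as idx 6


Encoded: [(0, 'c'), (1, 'a'), (0, 'a'), (1, 'c'), (3, 'c'), (5, 'c')]


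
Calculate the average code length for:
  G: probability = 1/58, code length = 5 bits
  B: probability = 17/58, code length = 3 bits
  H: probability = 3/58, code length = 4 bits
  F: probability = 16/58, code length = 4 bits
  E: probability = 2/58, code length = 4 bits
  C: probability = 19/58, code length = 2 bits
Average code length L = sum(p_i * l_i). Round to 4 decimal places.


Weighted contributions p_i * l_i:
  G: (1/58) * 5 = 5/58
  B: (17/58) * 3 = 51/58
  H: (3/58) * 4 = 12/58
  F: (16/58) * 4 = 64/58
  E: (2/58) * 4 = 8/58
  C: (19/58) * 2 = 38/58
Sum = (5 + 51 + 12 + 64 + 8 + 38)/58 = 178/58

L = 178/58 = 3.0690 bits/symbol


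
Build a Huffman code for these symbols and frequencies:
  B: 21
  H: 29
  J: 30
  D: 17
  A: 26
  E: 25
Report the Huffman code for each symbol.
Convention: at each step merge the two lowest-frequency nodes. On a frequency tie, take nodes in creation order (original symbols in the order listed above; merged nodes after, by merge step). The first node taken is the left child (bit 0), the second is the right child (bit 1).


Huffman tree construction:
Step 1: Merge D(17) + B(21) = 38
Step 2: Merge E(25) + A(26) = 51
Step 3: Merge H(29) + J(30) = 59
Step 4: Merge (D+B)(38) + (E+A)(51) = 89
Step 5: Merge (H+J)(59) + ((D+B)+(E+A))(89) = 148
Read each symbol's code off the tree from the root (left child = 0, right child = 1).

Codes:
  B: 101 (length 3)
  H: 00 (length 2)
  J: 01 (length 2)
  D: 100 (length 3)
  A: 111 (length 3)
  E: 110 (length 3)
Average code length: 385/148 = 2.6014 bits/symbol


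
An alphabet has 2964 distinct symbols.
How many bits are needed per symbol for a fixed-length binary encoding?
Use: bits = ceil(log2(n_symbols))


log2(2964) = 11.5333
Bracket: 2^11 = 2048 < 2964 <= 2^12 = 4096
So ceil(log2(2964)) = 12

bits = ceil(log2(2964)) = ceil(11.5333) = 12 bits


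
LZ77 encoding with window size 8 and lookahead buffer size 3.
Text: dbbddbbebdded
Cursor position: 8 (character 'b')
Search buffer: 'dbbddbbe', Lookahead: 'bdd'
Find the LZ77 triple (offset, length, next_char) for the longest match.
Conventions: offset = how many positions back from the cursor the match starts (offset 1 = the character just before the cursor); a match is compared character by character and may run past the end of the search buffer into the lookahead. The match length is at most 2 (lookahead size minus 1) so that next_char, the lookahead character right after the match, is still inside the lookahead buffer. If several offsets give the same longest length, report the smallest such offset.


Try each offset into the search buffer:
  offset=1 (pos 7, char 'e'): match length 0
  offset=2 (pos 6, char 'b'): match length 1
  offset=3 (pos 5, char 'b'): match length 1
  offset=4 (pos 4, char 'd'): match length 0
  offset=5 (pos 3, char 'd'): match length 0
  offset=6 (pos 2, char 'b'): match length 2
  offset=7 (pos 1, char 'b'): match length 1
  offset=8 (pos 0, char 'd'): match length 0
Longest match has length 2 at offset 6.
next_char = character at position 8 + 2 = 10 -> 'd'

Best match: offset=6, length=2 (matching 'bd' starting at position 2)
LZ77 triple: (6, 2, 'd')


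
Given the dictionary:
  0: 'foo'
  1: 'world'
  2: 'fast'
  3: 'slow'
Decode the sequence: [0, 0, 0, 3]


Look up each index in the dictionary:
  0 -> 'foo'
  0 -> 'foo'
  0 -> 'foo'
  3 -> 'slow'

Decoded: "foo foo foo slow"


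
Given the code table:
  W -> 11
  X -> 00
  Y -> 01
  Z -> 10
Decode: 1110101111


Decoding:
11 -> W
10 -> Z
10 -> Z
11 -> W
11 -> W


Result: WZZWW


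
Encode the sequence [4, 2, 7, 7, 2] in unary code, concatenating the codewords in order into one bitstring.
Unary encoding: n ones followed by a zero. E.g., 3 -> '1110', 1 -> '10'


Encode each number as n ones followed by a terminating 0:
  4 -> 11110 (5 bits)
  2 -> 110 (3 bits)
  7 -> 11111110 (8 bits)
  7 -> 11111110 (8 bits)
  2 -> 110 (3 bits)
Total length = 5 + 3 + 8 + 8 + 3 = 27 bits.

Unary([4, 2, 7, 7, 2]) = 111101101111111011111110110 (27 bits)


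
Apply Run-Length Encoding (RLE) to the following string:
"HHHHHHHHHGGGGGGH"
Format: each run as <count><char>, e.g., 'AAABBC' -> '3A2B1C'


Scanning runs left to right:
  i=0: run of 'H' x 9 -> '9H'
  i=9: run of 'G' x 6 -> '6G'
  i=15: run of 'H' x 1 -> '1H'

RLE = 9H6G1H


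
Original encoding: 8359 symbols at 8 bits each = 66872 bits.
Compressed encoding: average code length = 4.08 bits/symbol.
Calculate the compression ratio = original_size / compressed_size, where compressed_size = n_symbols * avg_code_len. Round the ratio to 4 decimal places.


original_size = n_symbols * orig_bits = 8359 * 8 = 66872 bits
compressed_size = n_symbols * avg_code_len = 8359 * 4.08 = 34104.72 bits
ratio = original_size / compressed_size = 66872 / 34104.72 = 1.9608

Compression ratio = 1.9608


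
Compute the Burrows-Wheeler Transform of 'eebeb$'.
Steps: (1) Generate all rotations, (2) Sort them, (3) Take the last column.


Rotations (sorted):
  0: $eebeb -> last char: b
  1: b$eebe -> last char: e
  2: beb$ee -> last char: e
  3: eb$eeb -> last char: b
  4: ebeb$e -> last char: e
  5: eebeb$ -> last char: $


BWT = beebe$


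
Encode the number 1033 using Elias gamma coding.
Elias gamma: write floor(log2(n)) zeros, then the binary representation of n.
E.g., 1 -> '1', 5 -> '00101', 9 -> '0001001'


num_bits = floor(log2(1033)) + 1 = 11
leading_zeros = num_bits - 1 = 10
binary(1033) = 10000001001

Elias gamma(1033) = '0000000000' + '10000001001' = 000000000010000001001 (21 bits)


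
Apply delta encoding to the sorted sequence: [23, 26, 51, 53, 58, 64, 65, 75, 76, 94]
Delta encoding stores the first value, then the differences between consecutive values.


First value: 23
Deltas:
  26 - 23 = 3
  51 - 26 = 25
  53 - 51 = 2
  58 - 53 = 5
  64 - 58 = 6
  65 - 64 = 1
  75 - 65 = 10
  76 - 75 = 1
  94 - 76 = 18


Delta encoded: [23, 3, 25, 2, 5, 6, 1, 10, 1, 18]


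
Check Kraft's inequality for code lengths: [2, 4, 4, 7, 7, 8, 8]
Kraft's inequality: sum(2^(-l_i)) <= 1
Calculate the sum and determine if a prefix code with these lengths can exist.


Sum = 2^(-2) + 2^(-4) + 2^(-4) + 2^(-7) + 2^(-7) + 2^(-8) + 2^(-8)
    = 0.25 + 0.0625 + 0.0625 + 0.0078125 + 0.0078125 + 0.00390625 + 0.00390625
    = 102/256 = 0.3984375
Since 0.3984375 <= 1, Kraft's inequality IS satisfied.
A prefix code with these lengths CAN exist.

Kraft sum = 0.3984375. Satisfied.


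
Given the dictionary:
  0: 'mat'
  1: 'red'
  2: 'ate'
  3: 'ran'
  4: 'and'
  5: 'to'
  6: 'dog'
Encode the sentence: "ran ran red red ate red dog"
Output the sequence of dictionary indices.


Look up each word in the dictionary:
  'ran' -> 3
  'ran' -> 3
  'red' -> 1
  'red' -> 1
  'ate' -> 2
  'red' -> 1
  'dog' -> 6

Encoded: [3, 3, 1, 1, 2, 1, 6]


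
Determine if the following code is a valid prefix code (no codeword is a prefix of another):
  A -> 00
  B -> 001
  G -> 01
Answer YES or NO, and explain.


Checking each pair (does one codeword prefix another?):
  A='00' vs B='001': prefix -- VIOLATION

NO -- this is NOT a valid prefix code. A (00) is a prefix of B (001).


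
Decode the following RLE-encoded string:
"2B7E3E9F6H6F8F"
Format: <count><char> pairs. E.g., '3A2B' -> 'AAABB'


Expanding each <count><char> pair:
  2B -> 'BB'
  7E -> 'EEEEEEE'
  3E -> 'EEE'
  9F -> 'FFFFFFFFF'
  6H -> 'HHHHHH'
  6F -> 'FFFFFF'
  8F -> 'FFFFFFFF'

Decoded = BBEEEEEEEEEEFFFFFFFFFHHHHHHFFFFFFFFFFFFFF


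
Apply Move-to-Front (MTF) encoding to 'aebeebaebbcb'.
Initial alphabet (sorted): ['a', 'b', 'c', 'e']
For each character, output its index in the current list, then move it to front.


MTF encoding:
'a': index 0 in ['a', 'b', 'c', 'e'] -> ['a', 'b', 'c', 'e']
'e': index 3 in ['a', 'b', 'c', 'e'] -> ['e', 'a', 'b', 'c']
'b': index 2 in ['e', 'a', 'b', 'c'] -> ['b', 'e', 'a', 'c']
'e': index 1 in ['b', 'e', 'a', 'c'] -> ['e', 'b', 'a', 'c']
'e': index 0 in ['e', 'b', 'a', 'c'] -> ['e', 'b', 'a', 'c']
'b': index 1 in ['e', 'b', 'a', 'c'] -> ['b', 'e', 'a', 'c']
'a': index 2 in ['b', 'e', 'a', 'c'] -> ['a', 'b', 'e', 'c']
'e': index 2 in ['a', 'b', 'e', 'c'] -> ['e', 'a', 'b', 'c']
'b': index 2 in ['e', 'a', 'b', 'c'] -> ['b', 'e', 'a', 'c']
'b': index 0 in ['b', 'e', 'a', 'c'] -> ['b', 'e', 'a', 'c']
'c': index 3 in ['b', 'e', 'a', 'c'] -> ['c', 'b', 'e', 'a']
'b': index 1 in ['c', 'b', 'e', 'a'] -> ['b', 'c', 'e', 'a']


Output: [0, 3, 2, 1, 0, 1, 2, 2, 2, 0, 3, 1]


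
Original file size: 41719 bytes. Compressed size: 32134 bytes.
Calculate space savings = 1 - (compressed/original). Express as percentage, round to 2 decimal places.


ratio = compressed/original = 32134/41719 = 0.770249
savings = 1 - ratio = 1 - 0.770249 = 0.229751
as a percentage: 0.229751 * 100 = 22.98%

Space savings = 1 - 32134/41719 = 22.98%


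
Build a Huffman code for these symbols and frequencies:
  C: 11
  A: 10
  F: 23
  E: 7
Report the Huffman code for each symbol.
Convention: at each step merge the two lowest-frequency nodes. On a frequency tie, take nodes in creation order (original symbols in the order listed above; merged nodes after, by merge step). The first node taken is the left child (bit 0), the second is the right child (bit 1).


Huffman tree construction:
Step 1: Merge E(7) + A(10) = 17
Step 2: Merge C(11) + (E+A)(17) = 28
Step 3: Merge F(23) + (C+(E+A))(28) = 51
Read each symbol's code off the tree from the root (left child = 0, right child = 1).

Codes:
  C: 10 (length 2)
  A: 111 (length 3)
  F: 0 (length 1)
  E: 110 (length 3)
Average code length: 96/51 = 1.8824 bits/symbol


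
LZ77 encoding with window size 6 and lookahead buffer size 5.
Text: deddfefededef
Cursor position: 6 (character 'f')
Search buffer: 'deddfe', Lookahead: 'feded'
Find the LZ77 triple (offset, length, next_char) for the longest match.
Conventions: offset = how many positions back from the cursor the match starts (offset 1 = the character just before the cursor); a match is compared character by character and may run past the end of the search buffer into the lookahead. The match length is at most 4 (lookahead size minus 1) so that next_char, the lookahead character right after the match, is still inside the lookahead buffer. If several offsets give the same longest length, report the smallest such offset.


Try each offset into the search buffer:
  offset=1 (pos 5, char 'e'): match length 0
  offset=2 (pos 4, char 'f'): match length 2
  offset=3 (pos 3, char 'd'): match length 0
  offset=4 (pos 2, char 'd'): match length 0
  offset=5 (pos 1, char 'e'): match length 0
  offset=6 (pos 0, char 'd'): match length 0
Longest match has length 2 at offset 2.
next_char = character at position 6 + 2 = 8 -> 'd'

Best match: offset=2, length=2 (matching 'fe' starting at position 4)
LZ77 triple: (2, 2, 'd')


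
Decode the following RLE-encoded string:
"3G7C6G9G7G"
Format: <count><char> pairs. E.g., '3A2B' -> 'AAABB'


Expanding each <count><char> pair:
  3G -> 'GGG'
  7C -> 'CCCCCCC'
  6G -> 'GGGGGG'
  9G -> 'GGGGGGGGG'
  7G -> 'GGGGGGG'

Decoded = GGGCCCCCCCGGGGGGGGGGGGGGGGGGGGGG


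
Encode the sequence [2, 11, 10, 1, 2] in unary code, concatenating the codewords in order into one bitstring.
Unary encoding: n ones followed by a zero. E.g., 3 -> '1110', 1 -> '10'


Encode each number as n ones followed by a terminating 0:
  2 -> 110 (3 bits)
  11 -> 111111111110 (12 bits)
  10 -> 11111111110 (11 bits)
  1 -> 10 (2 bits)
  2 -> 110 (3 bits)
Total length = 3 + 12 + 11 + 2 + 3 = 31 bits.

Unary([2, 11, 10, 1, 2]) = 1101111111111101111111111010110 (31 bits)


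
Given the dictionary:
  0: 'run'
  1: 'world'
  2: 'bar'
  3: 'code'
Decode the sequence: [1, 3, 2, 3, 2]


Look up each index in the dictionary:
  1 -> 'world'
  3 -> 'code'
  2 -> 'bar'
  3 -> 'code'
  2 -> 'bar'

Decoded: "world code bar code bar"


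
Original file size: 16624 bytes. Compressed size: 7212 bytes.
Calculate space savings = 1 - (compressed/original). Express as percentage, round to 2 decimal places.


ratio = compressed/original = 7212/16624 = 0.433831
savings = 1 - ratio = 1 - 0.433831 = 0.566169
as a percentage: 0.566169 * 100 = 56.62%

Space savings = 1 - 7212/16624 = 56.62%


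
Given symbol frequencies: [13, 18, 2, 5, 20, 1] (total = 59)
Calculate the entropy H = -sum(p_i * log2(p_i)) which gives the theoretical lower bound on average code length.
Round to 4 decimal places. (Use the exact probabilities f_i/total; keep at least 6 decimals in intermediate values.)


Per-symbol terms -p_i * log2(p_i) with p_i = f_i/59:
  p = 13/59 = 0.220339: log2(p) = -2.182203, -p*log2(p) = 0.480824
  p = 18/59 = 0.305085: log2(p) = -1.712718, -p*log2(p) = 0.522524
  p = 2/59 = 0.033898: log2(p) = -4.882643, -p*log2(p) = 0.165513
  p = 5/59 = 0.084746: log2(p) = -3.560715, -p*log2(p) = 0.301756
  p = 20/59 = 0.338983: log2(p) = -1.560715, -p*log2(p) = 0.529056
  p = 1/59 = 0.016949: log2(p) = -5.882643, -p*log2(p) = 0.099706
H = 0.480824 + 0.522524 + 0.165513 + 0.301756 + 0.529056 + 0.099706 = 2.099379

H = 2.0994 bits/symbol


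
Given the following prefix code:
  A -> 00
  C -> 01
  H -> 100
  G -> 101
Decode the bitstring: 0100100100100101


Decoding step by step:
Bits 01 -> C
Bits 00 -> A
Bits 100 -> H
Bits 100 -> H
Bits 100 -> H
Bits 101 -> G


Decoded message: CAHHHG


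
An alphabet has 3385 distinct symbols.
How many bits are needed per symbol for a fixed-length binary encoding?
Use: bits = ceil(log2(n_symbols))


log2(3385) = 11.7249
Bracket: 2^11 = 2048 < 3385 <= 2^12 = 4096
So ceil(log2(3385)) = 12

bits = ceil(log2(3385)) = ceil(11.7249) = 12 bits


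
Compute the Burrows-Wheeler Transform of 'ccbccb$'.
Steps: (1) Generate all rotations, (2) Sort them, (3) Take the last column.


Rotations (sorted):
  0: $ccbccb -> last char: b
  1: b$ccbcc -> last char: c
  2: bccb$cc -> last char: c
  3: cb$ccbc -> last char: c
  4: cbccb$c -> last char: c
  5: ccb$ccb -> last char: b
  6: ccbccb$ -> last char: $


BWT = bccccb$


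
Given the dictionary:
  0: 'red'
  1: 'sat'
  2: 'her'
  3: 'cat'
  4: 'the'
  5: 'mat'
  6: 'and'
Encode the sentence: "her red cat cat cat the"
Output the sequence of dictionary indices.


Look up each word in the dictionary:
  'her' -> 2
  'red' -> 0
  'cat' -> 3
  'cat' -> 3
  'cat' -> 3
  'the' -> 4

Encoded: [2, 0, 3, 3, 3, 4]


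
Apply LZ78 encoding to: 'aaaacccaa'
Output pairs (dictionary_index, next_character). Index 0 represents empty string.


LZ78 encoding steps:
Dictionary: {0: ''}
Step 1: w='' (idx 0), next='a' -> output (0, 'a'), add 'a' as idx 1
Step 2: w='a' (idx 1), next='a' -> output (1, 'a'), add 'aa' as idx 2
Step 3: w='a' (idx 1), next='c' -> output (1, 'c'), add 'ac' as idx 3
Step 4: w='' (idx 0), next='c' -> output (0, 'c'), add 'c' as idx 4
Step 5: w='c' (idx 4), next='a' -> output (4, 'a'), add 'ca' as idx 5
Step 6: w='a' (idx 1), end of input -> output (1, '')


Encoded: [(0, 'a'), (1, 'a'), (1, 'c'), (0, 'c'), (4, 'a'), (1, '')]


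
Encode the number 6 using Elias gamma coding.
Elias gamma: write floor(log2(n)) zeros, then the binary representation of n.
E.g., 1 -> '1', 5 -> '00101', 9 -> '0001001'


num_bits = floor(log2(6)) + 1 = 3
leading_zeros = num_bits - 1 = 2
binary(6) = 110

Elias gamma(6) = '00' + '110' = 00110 (5 bits)


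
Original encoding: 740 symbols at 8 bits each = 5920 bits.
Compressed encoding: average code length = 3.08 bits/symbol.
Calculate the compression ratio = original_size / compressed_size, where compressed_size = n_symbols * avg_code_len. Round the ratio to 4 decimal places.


original_size = n_symbols * orig_bits = 740 * 8 = 5920 bits
compressed_size = n_symbols * avg_code_len = 740 * 3.08 = 2279.2 bits
ratio = original_size / compressed_size = 5920 / 2279.2 = 2.5974

Compression ratio = 2.5974


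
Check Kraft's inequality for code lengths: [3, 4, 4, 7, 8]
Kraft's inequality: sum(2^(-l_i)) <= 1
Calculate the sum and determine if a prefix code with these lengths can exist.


Sum = 2^(-3) + 2^(-4) + 2^(-4) + 2^(-7) + 2^(-8)
    = 0.125 + 0.0625 + 0.0625 + 0.0078125 + 0.00390625
    = 67/256 = 0.26171875
Since 0.26171875 <= 1, Kraft's inequality IS satisfied.
A prefix code with these lengths CAN exist.

Kraft sum = 0.26171875. Satisfied.


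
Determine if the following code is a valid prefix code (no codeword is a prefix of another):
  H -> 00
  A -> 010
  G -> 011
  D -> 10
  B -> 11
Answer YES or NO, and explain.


Checking each pair (does one codeword prefix another?):
  H='00' vs A='010': no prefix
  H='00' vs G='011': no prefix
  H='00' vs D='10': no prefix
  H='00' vs B='11': no prefix
  A='010' vs H='00': no prefix
  A='010' vs G='011': no prefix
  A='010' vs D='10': no prefix
  A='010' vs B='11': no prefix
  G='011' vs H='00': no prefix
  G='011' vs A='010': no prefix
  G='011' vs D='10': no prefix
  G='011' vs B='11': no prefix
  D='10' vs H='00': no prefix
  D='10' vs A='010': no prefix
  D='10' vs G='011': no prefix
  D='10' vs B='11': no prefix
  B='11' vs H='00': no prefix
  B='11' vs A='010': no prefix
  B='11' vs G='011': no prefix
  B='11' vs D='10': no prefix
No violation found over all pairs.

YES -- this is a valid prefix code. No codeword is a prefix of any other codeword.


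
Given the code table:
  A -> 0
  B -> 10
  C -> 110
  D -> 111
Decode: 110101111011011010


Decoding:
110 -> C
10 -> B
111 -> D
10 -> B
110 -> C
110 -> C
10 -> B


Result: CBDBCCB


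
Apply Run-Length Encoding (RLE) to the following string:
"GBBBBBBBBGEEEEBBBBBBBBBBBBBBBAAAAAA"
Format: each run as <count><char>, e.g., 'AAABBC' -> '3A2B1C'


Scanning runs left to right:
  i=0: run of 'G' x 1 -> '1G'
  i=1: run of 'B' x 8 -> '8B'
  i=9: run of 'G' x 1 -> '1G'
  i=10: run of 'E' x 4 -> '4E'
  i=14: run of 'B' x 15 -> '15B'
  i=29: run of 'A' x 6 -> '6A'

RLE = 1G8B1G4E15B6A


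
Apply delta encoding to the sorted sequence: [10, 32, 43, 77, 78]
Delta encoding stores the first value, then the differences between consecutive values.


First value: 10
Deltas:
  32 - 10 = 22
  43 - 32 = 11
  77 - 43 = 34
  78 - 77 = 1


Delta encoded: [10, 22, 11, 34, 1]


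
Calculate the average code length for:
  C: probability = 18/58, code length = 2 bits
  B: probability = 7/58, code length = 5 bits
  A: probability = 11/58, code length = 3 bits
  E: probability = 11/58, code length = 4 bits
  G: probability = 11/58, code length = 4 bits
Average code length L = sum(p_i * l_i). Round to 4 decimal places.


Weighted contributions p_i * l_i:
  C: (18/58) * 2 = 36/58
  B: (7/58) * 5 = 35/58
  A: (11/58) * 3 = 33/58
  E: (11/58) * 4 = 44/58
  G: (11/58) * 4 = 44/58
Sum = (36 + 35 + 33 + 44 + 44)/58 = 192/58

L = 192/58 = 3.3103 bits/symbol


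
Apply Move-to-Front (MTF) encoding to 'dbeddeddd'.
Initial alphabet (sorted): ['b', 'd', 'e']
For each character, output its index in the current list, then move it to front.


MTF encoding:
'd': index 1 in ['b', 'd', 'e'] -> ['d', 'b', 'e']
'b': index 1 in ['d', 'b', 'e'] -> ['b', 'd', 'e']
'e': index 2 in ['b', 'd', 'e'] -> ['e', 'b', 'd']
'd': index 2 in ['e', 'b', 'd'] -> ['d', 'e', 'b']
'd': index 0 in ['d', 'e', 'b'] -> ['d', 'e', 'b']
'e': index 1 in ['d', 'e', 'b'] -> ['e', 'd', 'b']
'd': index 1 in ['e', 'd', 'b'] -> ['d', 'e', 'b']
'd': index 0 in ['d', 'e', 'b'] -> ['d', 'e', 'b']
'd': index 0 in ['d', 'e', 'b'] -> ['d', 'e', 'b']


Output: [1, 1, 2, 2, 0, 1, 1, 0, 0]


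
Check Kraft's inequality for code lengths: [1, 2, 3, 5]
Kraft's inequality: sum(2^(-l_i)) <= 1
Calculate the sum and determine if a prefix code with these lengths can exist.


Sum = 2^(-1) + 2^(-2) + 2^(-3) + 2^(-5)
    = 0.5 + 0.25 + 0.125 + 0.03125
    = 29/32 = 0.90625
Since 0.90625 <= 1, Kraft's inequality IS satisfied.
A prefix code with these lengths CAN exist.

Kraft sum = 0.90625. Satisfied.


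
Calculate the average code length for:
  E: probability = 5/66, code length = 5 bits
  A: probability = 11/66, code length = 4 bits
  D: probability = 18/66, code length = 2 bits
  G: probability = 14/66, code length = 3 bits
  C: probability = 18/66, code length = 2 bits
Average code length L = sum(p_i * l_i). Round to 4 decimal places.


Weighted contributions p_i * l_i:
  E: (5/66) * 5 = 25/66
  A: (11/66) * 4 = 44/66
  D: (18/66) * 2 = 36/66
  G: (14/66) * 3 = 42/66
  C: (18/66) * 2 = 36/66
Sum = (25 + 44 + 36 + 42 + 36)/66 = 183/66

L = 183/66 = 2.7727 bits/symbol


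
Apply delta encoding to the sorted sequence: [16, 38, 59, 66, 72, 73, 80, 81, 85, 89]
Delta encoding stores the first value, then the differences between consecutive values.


First value: 16
Deltas:
  38 - 16 = 22
  59 - 38 = 21
  66 - 59 = 7
  72 - 66 = 6
  73 - 72 = 1
  80 - 73 = 7
  81 - 80 = 1
  85 - 81 = 4
  89 - 85 = 4


Delta encoded: [16, 22, 21, 7, 6, 1, 7, 1, 4, 4]


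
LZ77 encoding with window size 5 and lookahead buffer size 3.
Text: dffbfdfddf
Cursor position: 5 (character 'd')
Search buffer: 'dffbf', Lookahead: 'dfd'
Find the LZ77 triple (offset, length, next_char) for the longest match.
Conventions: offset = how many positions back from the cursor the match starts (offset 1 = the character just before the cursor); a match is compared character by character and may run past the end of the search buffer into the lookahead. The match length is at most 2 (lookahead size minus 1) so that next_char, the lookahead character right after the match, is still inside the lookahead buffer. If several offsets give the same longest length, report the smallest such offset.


Try each offset into the search buffer:
  offset=1 (pos 4, char 'f'): match length 0
  offset=2 (pos 3, char 'b'): match length 0
  offset=3 (pos 2, char 'f'): match length 0
  offset=4 (pos 1, char 'f'): match length 0
  offset=5 (pos 0, char 'd'): match length 2
Longest match has length 2 at offset 5.
next_char = character at position 5 + 2 = 7 -> 'd'

Best match: offset=5, length=2 (matching 'df' starting at position 0)
LZ77 triple: (5, 2, 'd')


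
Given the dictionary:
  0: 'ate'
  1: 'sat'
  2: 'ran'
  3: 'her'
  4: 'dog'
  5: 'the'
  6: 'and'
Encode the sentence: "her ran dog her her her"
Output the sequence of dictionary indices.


Look up each word in the dictionary:
  'her' -> 3
  'ran' -> 2
  'dog' -> 4
  'her' -> 3
  'her' -> 3
  'her' -> 3

Encoded: [3, 2, 4, 3, 3, 3]


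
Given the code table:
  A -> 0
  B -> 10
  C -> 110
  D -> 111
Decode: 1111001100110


Decoding:
111 -> D
10 -> B
0 -> A
110 -> C
0 -> A
110 -> C


Result: DBACAC


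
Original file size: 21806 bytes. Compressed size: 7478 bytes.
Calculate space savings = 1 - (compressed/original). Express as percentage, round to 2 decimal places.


ratio = compressed/original = 7478/21806 = 0.342933
savings = 1 - ratio = 1 - 0.342933 = 0.657067
as a percentage: 0.657067 * 100 = 65.71%

Space savings = 1 - 7478/21806 = 65.71%


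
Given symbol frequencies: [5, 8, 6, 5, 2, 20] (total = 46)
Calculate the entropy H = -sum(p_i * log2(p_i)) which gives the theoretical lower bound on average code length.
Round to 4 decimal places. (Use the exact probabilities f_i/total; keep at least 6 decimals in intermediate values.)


Per-symbol terms -p_i * log2(p_i) with p_i = f_i/46:
  p = 5/46 = 0.108696: log2(p) = -3.201634, -p*log2(p) = 0.348004
  p = 8/46 = 0.173913: log2(p) = -2.523562, -p*log2(p) = 0.438880
  p = 6/46 = 0.130435: log2(p) = -2.938599, -p*log2(p) = 0.383296
  p = 5/46 = 0.108696: log2(p) = -3.201634, -p*log2(p) = 0.348004
  p = 2/46 = 0.043478: log2(p) = -4.523562, -p*log2(p) = 0.196677
  p = 20/46 = 0.434783: log2(p) = -1.201634, -p*log2(p) = 0.522450
H = 0.348004 + 0.438880 + 0.383296 + 0.348004 + 0.196677 + 0.522450 = 2.237311

H = 2.2373 bits/symbol


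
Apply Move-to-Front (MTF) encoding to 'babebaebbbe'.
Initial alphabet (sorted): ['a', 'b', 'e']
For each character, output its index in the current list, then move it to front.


MTF encoding:
'b': index 1 in ['a', 'b', 'e'] -> ['b', 'a', 'e']
'a': index 1 in ['b', 'a', 'e'] -> ['a', 'b', 'e']
'b': index 1 in ['a', 'b', 'e'] -> ['b', 'a', 'e']
'e': index 2 in ['b', 'a', 'e'] -> ['e', 'b', 'a']
'b': index 1 in ['e', 'b', 'a'] -> ['b', 'e', 'a']
'a': index 2 in ['b', 'e', 'a'] -> ['a', 'b', 'e']
'e': index 2 in ['a', 'b', 'e'] -> ['e', 'a', 'b']
'b': index 2 in ['e', 'a', 'b'] -> ['b', 'e', 'a']
'b': index 0 in ['b', 'e', 'a'] -> ['b', 'e', 'a']
'b': index 0 in ['b', 'e', 'a'] -> ['b', 'e', 'a']
'e': index 1 in ['b', 'e', 'a'] -> ['e', 'b', 'a']


Output: [1, 1, 1, 2, 1, 2, 2, 2, 0, 0, 1]
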